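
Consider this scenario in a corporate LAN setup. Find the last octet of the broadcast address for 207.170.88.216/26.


Given: IP = 207.170.88.216, prefix = /26
Host bits = 32 - 26 = 6
Network last octet = 216 AND mask = 192
Host part size = 2^6 - 1 = 63
Broadcast last octet = 192 OR 63 = 255

255


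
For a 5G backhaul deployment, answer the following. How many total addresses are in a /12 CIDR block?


Given: CIDR prefix /12
Host bits = 32 - 12 = 20
Total addresses = 2^20 = 1048576

1048576


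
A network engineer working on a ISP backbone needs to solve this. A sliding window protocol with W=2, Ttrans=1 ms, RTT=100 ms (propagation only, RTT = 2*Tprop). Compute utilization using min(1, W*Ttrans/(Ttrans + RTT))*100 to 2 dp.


Given: W = 2, Ttrans = 1 ms, RTT = 100 ms (= 2 * Tprop, Tprop = 50 ms)
Cycle time = Ttrans + RTT = 1 + 100 = 101 ms (first packet sent until its ACK returns)
W * Ttrans = 2 * 1 = 2 ms of sending per cycle
W * Ttrans / (Ttrans + RTT) = 2 / 101 = 0.019802
U = min(1, 0.019802) = 0.019802
U% = 1.98%

1.98


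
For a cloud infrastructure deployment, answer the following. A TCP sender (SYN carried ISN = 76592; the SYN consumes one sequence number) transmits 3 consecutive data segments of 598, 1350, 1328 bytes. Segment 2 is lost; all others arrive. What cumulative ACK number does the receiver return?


SYN uses sequence number 76592; first data byte = ISN + 1 = 76593.
Segment 1: SEQ = 76593, len = 598 B, covers [76593, 77190]
Segment 2: SEQ = 77191, len = 1350 B, covers [77191, 78540] [LOST]
Segment 3: SEQ = 78541, len = 1328 B, covers [78541, 79868]
In-order data received: bytes [76593, 77190] (segments 1..1).
Segment 2 missing -> gap begins at byte 77191; later segments buffered out of order.
Cumulative ACK = next expected in-order byte = 76593 + 598 = 77191

77191


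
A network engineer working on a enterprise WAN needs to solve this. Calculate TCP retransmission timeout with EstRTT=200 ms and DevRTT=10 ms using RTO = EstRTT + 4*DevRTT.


Given: EstRTT = 200 ms, DevRTT = 10 ms
Timeout = EstRTT + 4 * DevRTT
4 * DevRTT = 4 * 10 = 40
Timeout = 200 + 40 = 240 ms

240


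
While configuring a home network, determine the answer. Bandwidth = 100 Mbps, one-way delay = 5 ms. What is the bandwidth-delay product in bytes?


Given: bandwidth = 100 Mbps, delay = 5 ms
BDP in bits = 100 * 10^6 * 5 / 1000
BDP in bits = 500000
BDP in bytes = 500000 / 8 = 62500

62500


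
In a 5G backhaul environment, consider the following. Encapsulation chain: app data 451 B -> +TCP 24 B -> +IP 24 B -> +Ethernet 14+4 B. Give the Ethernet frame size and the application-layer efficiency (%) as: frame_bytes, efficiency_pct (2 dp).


TCP segment = 451 + 24 = 475 B
IP packet = 475 + 24 = 499 B
Ethernet frame = 499 + 14 + 4 = 517 B
Efficiency = app / frame = 451 / 517 = 0.872340 = 87.2340% -> 87.23% (2 dp)

517, 87.23


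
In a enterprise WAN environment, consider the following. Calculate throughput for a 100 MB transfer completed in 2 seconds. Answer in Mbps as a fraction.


Given: file = 100 MB, time = 2 s
File in Mb = 100 * 8 = 800 Mb
Throughput = 800 / 2 Mbps
Throughput = 400 Mbps

400


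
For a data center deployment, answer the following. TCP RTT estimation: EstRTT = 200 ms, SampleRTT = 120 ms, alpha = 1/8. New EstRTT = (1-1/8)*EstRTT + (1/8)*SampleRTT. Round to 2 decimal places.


Given: EstRTT = 200 ms, SampleRTT = 120 ms, alpha = 1/8
New EstRTT = (1 - alpha) * EstRTT + alpha * SampleRTT
(7/8) * 200 = 175
(1/8) * 120 = 15
New EstRTT = 175 + 15 = 190 ms -> 190.00 ms (2 dp)

190.00


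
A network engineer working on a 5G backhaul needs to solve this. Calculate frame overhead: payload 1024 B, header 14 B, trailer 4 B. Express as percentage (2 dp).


Given: payload = 1024 B, header = 14 B, trailer = 4 B
Overhead bytes = header + trailer = 14 + 4 = 18
Total frame = payload + overhead = 1024 + 18 = 1042
Overhead % = 18 / 1042 * 100 = 1.7274% -> 1.73% (2 dp)

1.73


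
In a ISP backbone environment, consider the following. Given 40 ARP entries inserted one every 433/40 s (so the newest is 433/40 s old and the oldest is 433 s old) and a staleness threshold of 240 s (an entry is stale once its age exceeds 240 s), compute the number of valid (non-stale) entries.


Ages are k * 433/40 s for k = 1..40 (spacing = 10.8250 s).
Entry k is valid iff k * 433/40 <= 240 iff k <= 40 * 240 / 433 = 22.1709
n_valid = floor(22.1709) = 22
(n_stale = 40 - 22 = 18)

22


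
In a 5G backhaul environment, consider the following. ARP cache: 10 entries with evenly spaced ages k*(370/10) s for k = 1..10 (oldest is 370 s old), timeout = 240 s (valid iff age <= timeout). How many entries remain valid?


Ages are k * 370/10 s for k = 1..10 (spacing = 37.0000 s).
Entry k is valid iff k * 370/10 <= 240 iff k <= 10 * 240 / 370 = 6.4865
n_valid = floor(6.4865) = 6
(n_stale = 10 - 6 = 4)

6


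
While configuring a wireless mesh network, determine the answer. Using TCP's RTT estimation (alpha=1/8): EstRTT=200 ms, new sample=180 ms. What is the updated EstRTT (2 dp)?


Given: EstRTT = 200 ms, SampleRTT = 180 ms, alpha = 1/8
New EstRTT = (1 - alpha) * EstRTT + alpha * SampleRTT
(7/8) * 200 = 175
(1/8) * 180 = 22.5
New EstRTT = 175 + 22.5 = 197.5 ms -> 197.50 ms (2 dp)

197.50


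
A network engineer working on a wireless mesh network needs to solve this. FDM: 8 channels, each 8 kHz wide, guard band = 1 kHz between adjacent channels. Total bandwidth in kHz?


Given: 8 channels, 8 kHz each, guard = 1 kHz
Channel bandwidth = 8 * 8 = 64 kHz
Guard bands = 7 gaps * 1 kHz = 7 kHz
Total = 64 + 7 = 71 kHz

71


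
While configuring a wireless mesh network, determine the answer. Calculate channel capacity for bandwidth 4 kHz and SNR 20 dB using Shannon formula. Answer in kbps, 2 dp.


Given: B = 4 kHz, SNR = 20 dB
SNR linear = 10^(20/10) = 100
1 + SNR = 101
log2(101) = 6.6582114828
C = 4 * 1000 * 6.6582114828 = 26632.8459 bps
C = 26.632846 kbps -> 26.63 kbps (2 dp)

26.63


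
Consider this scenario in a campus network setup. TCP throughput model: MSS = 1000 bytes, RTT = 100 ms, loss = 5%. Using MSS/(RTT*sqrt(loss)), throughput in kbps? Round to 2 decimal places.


Given: MSS = 1000 bytes, RTT = 100 ms, loss = 5%
RTT in seconds = 100 / 1000 = 0.1
Loss rate = 5% = 0.05
sqrt(loss) = sqrt(0.05) = 0.223606797750
Throughput (bytes/s) = 1000 / (0.1 * 0.223606797750) = 44721.3595
Throughput (kbps) = 44721.3595 * 8 / 1000 = 357.770876 -> 357.77 kbps (2 dp)

357.77


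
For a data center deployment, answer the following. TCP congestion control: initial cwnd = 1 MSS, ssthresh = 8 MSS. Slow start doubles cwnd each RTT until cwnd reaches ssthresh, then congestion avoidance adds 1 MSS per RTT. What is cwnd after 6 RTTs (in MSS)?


RTT 0: cwnd = 1 MSS (initial)
RTT 1: cwnd = 2 MSS (slow start, doubled)
RTT 2: cwnd = 4 MSS (slow start, doubled)
RTT 3: cwnd = 8 MSS (slow start, doubled)
RTT 4: cwnd = 9 MSS (congestion avoidance, +1)
RTT 5: cwnd = 10 MSS (congestion avoidance, +1)
RTT 6: cwnd = 11 MSS (congestion avoidance, +1)

11


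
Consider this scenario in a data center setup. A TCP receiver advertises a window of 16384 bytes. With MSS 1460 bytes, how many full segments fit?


Given: RWND = 16384 bytes, MSS = 1460 bytes
Full segments = floor(RWND / MSS)
Full segments = floor(16384 / 1460)
Full segments = floor(11.2219) = 11

11


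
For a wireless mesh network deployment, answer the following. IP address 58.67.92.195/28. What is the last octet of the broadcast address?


Given: IP = 58.67.92.195, prefix = /28
Host bits = 32 - 28 = 4
Network last octet = 195 AND mask = 192
Host part size = 2^4 - 1 = 15
Broadcast last octet = 192 OR 15 = 207

207


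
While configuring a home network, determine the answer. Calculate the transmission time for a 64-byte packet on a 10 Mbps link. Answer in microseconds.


Given: packet = 64 bytes, bandwidth = 10 Mbps
Packet in bits = 64 * 8 = 512 bits
Bandwidth = 10 * 10^6 = 10000000 bps
Time = 512 / 10000000 seconds
Time in us = 512 * 10^6 / 10000000 = 51.2

51.2


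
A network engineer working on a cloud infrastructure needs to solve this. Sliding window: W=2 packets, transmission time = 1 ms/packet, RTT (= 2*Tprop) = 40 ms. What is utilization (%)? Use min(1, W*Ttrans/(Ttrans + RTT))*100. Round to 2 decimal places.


Given: W = 2, Ttrans = 1 ms, RTT = 40 ms (= 2 * Tprop, Tprop = 20 ms)
Cycle time = Ttrans + RTT = 1 + 40 = 41 ms (first packet sent until its ACK returns)
W * Ttrans = 2 * 1 = 2 ms of sending per cycle
W * Ttrans / (Ttrans + RTT) = 2 / 41 = 0.048780
U = min(1, 0.048780) = 0.048780
U% = 4.88%

4.88


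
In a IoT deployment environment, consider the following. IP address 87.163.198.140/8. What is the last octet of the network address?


Given: IP = 87.163.198.140, prefix = /8
Subnet mask = 255.0.0.0
Last octet of IP: 140
Last octet of mask: 0
Network last octet = 140 AND 0 = 0

0


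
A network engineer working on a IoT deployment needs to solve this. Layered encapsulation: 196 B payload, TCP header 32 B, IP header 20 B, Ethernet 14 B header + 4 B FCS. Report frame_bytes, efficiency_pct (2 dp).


TCP segment = 196 + 32 = 228 B
IP packet = 228 + 20 = 248 B
Ethernet frame = 248 + 14 + 4 = 266 B
Efficiency = app / frame = 196 / 266 = 0.736842 = 73.6842% -> 73.68% (2 dp)

266, 73.68


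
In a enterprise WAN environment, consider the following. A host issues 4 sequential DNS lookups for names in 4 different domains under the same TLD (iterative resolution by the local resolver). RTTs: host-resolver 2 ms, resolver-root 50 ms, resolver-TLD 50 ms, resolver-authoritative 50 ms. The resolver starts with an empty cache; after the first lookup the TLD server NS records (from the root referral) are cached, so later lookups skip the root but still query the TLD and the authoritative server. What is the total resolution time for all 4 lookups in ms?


Lookup 1 (cold cache): local + root + TLD + auth = 2 + 50 + 50 + 50 = 152 ms
Lookups 2..4 (TLD NS cached -> skip root; new domain -> still ask TLD and auth): local + TLD + auth = 2 + 50 + 50 = 102 ms each
Remaining 3 lookups: 3 * 102 = 306 ms
Total = 152 + 306 = 458 ms

458


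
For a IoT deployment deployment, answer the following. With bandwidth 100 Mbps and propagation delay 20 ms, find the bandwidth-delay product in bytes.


Given: bandwidth = 100 Mbps, delay = 20 ms
BDP in bits = 100 * 10^6 * 20 / 1000
BDP in bits = 2000000
BDP in bytes = 2000000 / 8 = 250000

250000


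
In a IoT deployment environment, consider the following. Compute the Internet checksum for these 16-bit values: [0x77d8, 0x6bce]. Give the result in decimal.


Given words: [0x77d8, 0x6bce]
Step 1: Sum all words
Raw sum = 30680 + 27598 = 58278
One's complement = ~58278 & 0xFFFF = 7257

7257


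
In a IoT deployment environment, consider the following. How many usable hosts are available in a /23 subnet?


Given: subnet mask /23
Host bits = 32 - 23 = 9
Total addresses = 2^9 = 512
Usable hosts = 512 - 2 (network + broadcast) = 510

510


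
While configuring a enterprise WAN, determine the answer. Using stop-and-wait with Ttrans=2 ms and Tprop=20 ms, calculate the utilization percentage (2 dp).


Given: Ttrans = 2 ms, Tprop = 20 ms
RTT = 2 * Tprop = 2 * 20 = 40 ms
U = Ttrans / (Ttrans + RTT)
U = 2 / (2 + 40)
U = 2 / 42 = 0.047619
U% = 4.76%

4.76


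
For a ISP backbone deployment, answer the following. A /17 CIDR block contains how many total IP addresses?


Given: CIDR prefix /17
Host bits = 32 - 17 = 15
Total addresses = 2^15 = 32768

32768


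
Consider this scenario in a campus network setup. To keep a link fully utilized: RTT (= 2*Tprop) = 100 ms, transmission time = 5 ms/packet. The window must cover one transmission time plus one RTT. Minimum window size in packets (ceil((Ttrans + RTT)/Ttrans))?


Given: Ttrans = 5 ms, RTT = 100 ms (= 2 * Tprop, Tprop = 50 ms)
Time until first ACK returns = Ttrans + RTT = 5 + 100 = 105 ms
Need W * Ttrans >= Ttrans + RTT  ->  W >= (Ttrans + RTT) / Ttrans
(Ttrans + RTT) / Ttrans = 105 / 5 = 21
W_min = ceil(21) = 21

21


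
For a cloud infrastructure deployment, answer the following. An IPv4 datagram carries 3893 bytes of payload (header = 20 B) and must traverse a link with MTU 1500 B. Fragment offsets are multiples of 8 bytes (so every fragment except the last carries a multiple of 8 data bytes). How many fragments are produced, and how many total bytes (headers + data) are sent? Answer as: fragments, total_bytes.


Max data per non-final fragment = floor((MTU - header)/8)*8 = floor((1500 - 20)/8)*8 = floor(1480/8)*8 = 1480 B
Final fragment needs no 8-byte alignment: it can carry up to MTU - header = 1480 B
Non-final fragments needed = ceil((payload - 1480) / 1480) = ceil(2413/1480) = ceil(1.6304) = 2
Number of fragments = 2 + 1 = 3
Fragment sizes (data): 2 * 1480 B + 933 B (last, 933 <= 1480 OK)
Total bytes sent = payload + n_frags * header = 3893 + 3*20 = 3893 + 60 = 3953 B

3, 3953


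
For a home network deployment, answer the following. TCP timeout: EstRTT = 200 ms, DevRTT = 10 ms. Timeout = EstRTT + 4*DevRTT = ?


Given: EstRTT = 200 ms, DevRTT = 10 ms
Timeout = EstRTT + 4 * DevRTT
4 * DevRTT = 4 * 10 = 40
Timeout = 200 + 40 = 240 ms

240


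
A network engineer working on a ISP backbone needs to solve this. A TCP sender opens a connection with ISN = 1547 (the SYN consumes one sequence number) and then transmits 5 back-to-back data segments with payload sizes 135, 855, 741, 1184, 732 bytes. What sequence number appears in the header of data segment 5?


The SYN occupies sequence number ISN = 1547, so the first data byte is ISN + 1 = 1548.
SEQ of data segment i = (ISN + 1) + sum of payload sizes of segments 1..i-1.
Segment 1: SEQ = 1548, payload = 135 bytes
Segment 2: SEQ = 1683, payload = 855 bytes
Segment 3: SEQ = 2538, payload = 741 bytes
Segment 4: SEQ = 3279, payload = 1184 bytes
Segment 5: SEQ = 4463, payload = 732 bytes
SEQ of segment 5 = 1548 + 135 + 855 + 741 + 1184 = 4463

4463


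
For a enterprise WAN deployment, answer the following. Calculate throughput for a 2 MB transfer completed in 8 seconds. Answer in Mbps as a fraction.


Given: file = 2 MB, time = 8 s
File in Mb = 2 * 8 = 16 Mb
Throughput = 16 / 8 Mbps
Throughput = 2 Mbps

2


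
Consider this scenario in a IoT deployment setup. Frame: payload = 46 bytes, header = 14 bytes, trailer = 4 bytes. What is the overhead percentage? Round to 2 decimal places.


Given: payload = 46 B, header = 14 B, trailer = 4 B
Overhead bytes = header + trailer = 14 + 4 = 18
Total frame = payload + overhead = 46 + 18 = 64
Overhead % = 18 / 64 * 100 = 28.1250% -> 28.13% (2 dp)

28.13


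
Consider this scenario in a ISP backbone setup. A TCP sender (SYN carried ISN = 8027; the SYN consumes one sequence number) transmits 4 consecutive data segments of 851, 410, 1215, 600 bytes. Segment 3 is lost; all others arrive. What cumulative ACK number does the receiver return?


SYN uses sequence number 8027; first data byte = ISN + 1 = 8028.
Segment 1: SEQ = 8028, len = 851 B, covers [8028, 8878]
Segment 2: SEQ = 8879, len = 410 B, covers [8879, 9288]
Segment 3: SEQ = 9289, len = 1215 B, covers [9289, 10503] [LOST]
Segment 4: SEQ = 10504, len = 600 B, covers [10504, 11103]
In-order data received: bytes [8028, 9288] (segments 1..2).
Segment 3 missing -> gap begins at byte 9289; later segments buffered out of order.
Cumulative ACK = next expected in-order byte = 8028 + 851 + 410 = 9289

9289


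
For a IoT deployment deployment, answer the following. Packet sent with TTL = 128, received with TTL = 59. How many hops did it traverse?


Given: initial TTL = 128, received TTL = 59
Hops = initial TTL - received TTL
Hops = 128 - 59 = 69

69


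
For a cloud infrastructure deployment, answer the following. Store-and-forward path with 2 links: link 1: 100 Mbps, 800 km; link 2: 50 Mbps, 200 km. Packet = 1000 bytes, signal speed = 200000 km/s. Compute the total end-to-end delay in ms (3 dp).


Packet = 1000 bytes = 8000 bits. Store-and-forward: sum (t_trans + t_prop) per link.
Link 1: t_trans = 8000/(100*10^6) s = 0.0800 ms; t_prop = 800/200000 s = 4.0000 ms; subtotal = 4.0800 ms
Link 2: t_trans = 8000/(50*10^6) s = 0.1600 ms; t_prop = 200/200000 s = 1.0000 ms; subtotal = 1.1600 ms
End-to-end = 4.0800 + 1.1600 = 5.2400 ms -> 5.240 ms (3 dp)

5.240


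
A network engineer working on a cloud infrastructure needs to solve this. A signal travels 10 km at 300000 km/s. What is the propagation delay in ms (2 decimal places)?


Given: distance = 10 km, speed = 300000 km/s
Delay = distance / speed = 10 / 300000 seconds
Delay in ms = 10 * 1000 / 300000
Delay = 0.0333 ms
Rounded to 2 dp = 0.03 ms

0.03


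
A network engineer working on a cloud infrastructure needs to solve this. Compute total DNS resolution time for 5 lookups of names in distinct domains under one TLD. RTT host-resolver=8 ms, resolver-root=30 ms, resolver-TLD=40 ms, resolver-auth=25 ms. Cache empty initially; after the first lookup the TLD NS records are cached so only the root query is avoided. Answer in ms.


Lookup 1 (cold cache): local + root + TLD + auth = 8 + 30 + 40 + 25 = 103 ms
Lookups 2..5 (TLD NS cached -> skip root; new domain -> still ask TLD and auth): local + TLD + auth = 8 + 40 + 25 = 73 ms each
Remaining 4 lookups: 4 * 73 = 292 ms
Total = 103 + 292 = 395 ms

395


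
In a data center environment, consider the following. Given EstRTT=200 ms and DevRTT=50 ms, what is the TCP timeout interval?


Given: EstRTT = 200 ms, DevRTT = 50 ms
Timeout = EstRTT + 4 * DevRTT
4 * DevRTT = 4 * 50 = 200
Timeout = 200 + 200 = 400 ms

400


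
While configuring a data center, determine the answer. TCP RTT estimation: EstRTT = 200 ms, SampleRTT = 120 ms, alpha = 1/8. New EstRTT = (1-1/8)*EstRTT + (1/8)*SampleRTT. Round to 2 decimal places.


Given: EstRTT = 200 ms, SampleRTT = 120 ms, alpha = 1/8
New EstRTT = (1 - alpha) * EstRTT + alpha * SampleRTT
(7/8) * 200 = 175
(1/8) * 120 = 15
New EstRTT = 175 + 15 = 190 ms -> 190.00 ms (2 dp)

190.00


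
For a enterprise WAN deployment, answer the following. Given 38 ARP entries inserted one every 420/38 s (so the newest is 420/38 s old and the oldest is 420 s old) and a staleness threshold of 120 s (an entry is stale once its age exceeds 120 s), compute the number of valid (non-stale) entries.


Ages are k * 420/38 s for k = 1..38 (spacing = 11.0526 s).
Entry k is valid iff k * 420/38 <= 120 iff k <= 38 * 120 / 420 = 10.8571
n_valid = floor(10.8571) = 10
(n_stale = 38 - 10 = 28)

10


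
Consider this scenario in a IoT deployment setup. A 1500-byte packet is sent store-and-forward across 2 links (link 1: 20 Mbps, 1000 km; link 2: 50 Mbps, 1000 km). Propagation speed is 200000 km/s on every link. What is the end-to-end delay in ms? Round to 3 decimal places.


Packet = 1500 bytes = 12000 bits. Store-and-forward: sum (t_trans + t_prop) per link.
Link 1: t_trans = 12000/(20*10^6) s = 0.6000 ms; t_prop = 1000/200000 s = 5.0000 ms; subtotal = 5.6000 ms
Link 2: t_trans = 12000/(50*10^6) s = 0.2400 ms; t_prop = 1000/200000 s = 5.0000 ms; subtotal = 5.2400 ms
End-to-end = 5.6000 + 5.2400 = 10.8400 ms -> 10.840 ms (3 dp)

10.840


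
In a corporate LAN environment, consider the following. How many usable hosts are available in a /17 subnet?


Given: subnet mask /17
Host bits = 32 - 17 = 15
Total addresses = 2^15 = 32768
Usable hosts = 32768 - 2 (network + broadcast) = 32766

32766


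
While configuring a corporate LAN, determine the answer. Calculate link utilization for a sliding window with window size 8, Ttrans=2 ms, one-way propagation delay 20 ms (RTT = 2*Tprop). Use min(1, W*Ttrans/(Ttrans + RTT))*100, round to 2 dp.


Given: W = 8, Ttrans = 2 ms, RTT = 40 ms (= 2 * Tprop, Tprop = 20 ms)
Cycle time = Ttrans + RTT = 2 + 40 = 42 ms (first packet sent until its ACK returns)
W * Ttrans = 8 * 2 = 16 ms of sending per cycle
W * Ttrans / (Ttrans + RTT) = 16 / 42 = 0.380952
U = min(1, 0.380952) = 0.380952
U% = 38.10%

38.10


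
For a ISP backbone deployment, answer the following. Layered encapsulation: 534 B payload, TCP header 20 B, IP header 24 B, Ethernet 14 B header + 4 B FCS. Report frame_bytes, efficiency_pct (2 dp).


TCP segment = 534 + 20 = 554 B
IP packet = 554 + 24 = 578 B
Ethernet frame = 578 + 14 + 4 = 596 B
Efficiency = app / frame = 534 / 596 = 0.895973 = 89.5973% -> 89.60% (2 dp)

596, 89.60


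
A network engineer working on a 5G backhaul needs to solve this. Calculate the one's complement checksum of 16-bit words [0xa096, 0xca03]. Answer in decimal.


Given words: [0xa096, 0xca03]
Step 1: Sum all words
Raw sum = 41110 + 51715 = 92825
Step 2: Fold carry: (27289 + 1) = 27290
One's complement = ~27290 & 0xFFFF = 38245

38245


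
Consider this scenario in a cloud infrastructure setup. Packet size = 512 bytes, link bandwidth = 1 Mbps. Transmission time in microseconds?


Given: packet = 512 bytes, bandwidth = 1 Mbps
Packet in bits = 512 * 8 = 4096 bits
Bandwidth = 1 * 10^6 = 1000000 bps
Time = 4096 / 1000000 seconds
Time in us = 4096 * 10^6 / 1000000 = 4096

4096


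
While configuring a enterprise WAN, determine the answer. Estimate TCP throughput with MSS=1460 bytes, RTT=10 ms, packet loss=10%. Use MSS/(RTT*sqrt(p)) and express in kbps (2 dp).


Given: MSS = 1460 bytes, RTT = 10 ms, loss = 10%
RTT in seconds = 10 / 1000 = 0.01
Loss rate = 10% = 0.1
sqrt(loss) = sqrt(0.1) = 0.316227766017
Throughput (bytes/s) = 1460 / (0.01 * 0.316227766017) = 461692.5384
Throughput (kbps) = 461692.5384 * 8 / 1000 = 3693.540307 -> 3693.54 kbps (2 dp)

3693.54


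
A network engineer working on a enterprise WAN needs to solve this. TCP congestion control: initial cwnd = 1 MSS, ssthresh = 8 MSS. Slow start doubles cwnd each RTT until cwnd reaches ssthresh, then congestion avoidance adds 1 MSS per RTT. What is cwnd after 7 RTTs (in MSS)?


RTT 0: cwnd = 1 MSS (initial)
RTT 1: cwnd = 2 MSS (slow start, doubled)
RTT 2: cwnd = 4 MSS (slow start, doubled)
RTT 3: cwnd = 8 MSS (slow start, doubled)
RTT 4: cwnd = 9 MSS (congestion avoidance, +1)
RTT 5: cwnd = 10 MSS (congestion avoidance, +1)
RTT 6: cwnd = 11 MSS (congestion avoidance, +1)
RTT 7: cwnd = 12 MSS (congestion avoidance, +1)

12


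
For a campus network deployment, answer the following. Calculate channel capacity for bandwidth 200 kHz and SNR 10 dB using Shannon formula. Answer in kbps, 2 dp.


Given: B = 200 kHz, SNR = 10 dB
SNR linear = 10^(10/10) = 10
1 + SNR = 11
log2(11) = 3.4594316186
C = 200 * 1000 * 3.4594316186 = 691886.3237 bps
C = 691.886324 kbps -> 691.89 kbps (2 dp)

691.89


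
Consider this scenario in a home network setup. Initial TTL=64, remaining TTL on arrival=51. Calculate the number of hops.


Given: initial TTL = 64, received TTL = 51
Hops = initial TTL - received TTL
Hops = 64 - 51 = 13

13


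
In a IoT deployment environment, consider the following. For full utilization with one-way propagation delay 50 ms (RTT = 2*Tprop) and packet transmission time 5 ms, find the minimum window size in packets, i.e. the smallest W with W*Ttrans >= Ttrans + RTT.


Given: Ttrans = 5 ms, RTT = 100 ms (= 2 * Tprop, Tprop = 50 ms)
Time until first ACK returns = Ttrans + RTT = 5 + 100 = 105 ms
Need W * Ttrans >= Ttrans + RTT  ->  W >= (Ttrans + RTT) / Ttrans
(Ttrans + RTT) / Ttrans = 105 / 5 = 21
W_min = ceil(21) = 21

21


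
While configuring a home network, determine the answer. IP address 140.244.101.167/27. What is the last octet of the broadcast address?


Given: IP = 140.244.101.167, prefix = /27
Host bits = 32 - 27 = 5
Network last octet = 167 AND mask = 160
Host part size = 2^5 - 1 = 31
Broadcast last octet = 160 OR 31 = 191

191


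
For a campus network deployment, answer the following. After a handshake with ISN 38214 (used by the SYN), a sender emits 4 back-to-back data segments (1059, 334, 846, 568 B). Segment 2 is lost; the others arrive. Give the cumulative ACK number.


SYN uses sequence number 38214; first data byte = ISN + 1 = 38215.
Segment 1: SEQ = 38215, len = 1059 B, covers [38215, 39273]
Segment 2: SEQ = 39274, len = 334 B, covers [39274, 39607] [LOST]
Segment 3: SEQ = 39608, len = 846 B, covers [39608, 40453]
Segment 4: SEQ = 40454, len = 568 B, covers [40454, 41021]
In-order data received: bytes [38215, 39273] (segments 1..1).
Segment 2 missing -> gap begins at byte 39274; later segments buffered out of order.
Cumulative ACK = next expected in-order byte = 38215 + 1059 = 39274

39274


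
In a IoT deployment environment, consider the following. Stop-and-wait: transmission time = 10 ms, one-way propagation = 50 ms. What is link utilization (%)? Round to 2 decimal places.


Given: Ttrans = 10 ms, Tprop = 50 ms
RTT = 2 * Tprop = 2 * 50 = 100 ms
U = Ttrans / (Ttrans + RTT)
U = 10 / (10 + 100)
U = 10 / 110 = 0.090909
U% = 9.09%

9.09


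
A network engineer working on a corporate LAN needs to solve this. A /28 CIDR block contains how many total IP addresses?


Given: CIDR prefix /28
Host bits = 32 - 28 = 4
Total addresses = 2^4 = 16

16


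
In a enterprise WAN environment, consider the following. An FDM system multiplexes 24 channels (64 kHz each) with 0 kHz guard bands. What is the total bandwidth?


Given: 24 channels, 64 kHz each, guard = 0 kHz
Channel bandwidth = 24 * 64 = 1536 kHz
Guard bands = 23 gaps * 0 kHz = 0 kHz
Total = 1536 + 0 = 1536 kHz

1536


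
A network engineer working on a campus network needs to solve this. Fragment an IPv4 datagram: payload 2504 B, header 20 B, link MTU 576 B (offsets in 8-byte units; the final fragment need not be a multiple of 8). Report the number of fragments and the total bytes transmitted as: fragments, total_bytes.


Max data per non-final fragment = floor((MTU - header)/8)*8 = floor((576 - 20)/8)*8 = floor(556/8)*8 = 552 B
Final fragment needs no 8-byte alignment: it can carry up to MTU - header = 556 B
Non-final fragments needed = ceil((payload - 556) / 552) = ceil(1948/552) = ceil(3.5290) = 4
Number of fragments = 4 + 1 = 5
Fragment sizes (data): 4 * 552 B + 296 B (last, 296 <= 556 OK)
Total bytes sent = payload + n_frags * header = 2504 + 5*20 = 2504 + 100 = 2604 B

5, 2604


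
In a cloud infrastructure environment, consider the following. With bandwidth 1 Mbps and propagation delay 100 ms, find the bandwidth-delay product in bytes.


Given: bandwidth = 1 Mbps, delay = 100 ms
BDP in bits = 1 * 10^6 * 100 / 1000
BDP in bits = 100000
BDP in bytes = 100000 / 8 = 12500

12500


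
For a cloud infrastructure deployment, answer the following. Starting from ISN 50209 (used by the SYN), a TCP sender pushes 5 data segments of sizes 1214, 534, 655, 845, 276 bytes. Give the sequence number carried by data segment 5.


The SYN occupies sequence number ISN = 50209, so the first data byte is ISN + 1 = 50210.
SEQ of data segment i = (ISN + 1) + sum of payload sizes of segments 1..i-1.
Segment 1: SEQ = 50210, payload = 1214 bytes
Segment 2: SEQ = 51424, payload = 534 bytes
Segment 3: SEQ = 51958, payload = 655 bytes
Segment 4: SEQ = 52613, payload = 845 bytes
Segment 5: SEQ = 53458, payload = 276 bytes
SEQ of segment 5 = 50210 + 1214 + 534 + 655 + 845 = 53458

53458


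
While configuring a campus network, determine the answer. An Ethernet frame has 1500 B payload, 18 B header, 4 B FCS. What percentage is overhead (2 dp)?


Given: payload = 1500 B, header = 18 B, trailer = 4 B
Overhead bytes = header + trailer = 18 + 4 = 22
Total frame = payload + overhead = 1500 + 22 = 1522
Overhead % = 22 / 1522 * 100 = 1.4455% -> 1.45% (2 dp)

1.45


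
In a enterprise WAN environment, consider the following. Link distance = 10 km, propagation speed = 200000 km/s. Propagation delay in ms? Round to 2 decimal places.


Given: distance = 10 km, speed = 200000 km/s
Delay = distance / speed = 10 / 200000 seconds
Delay in ms = 10 * 1000 / 200000
Delay = 0.0500 ms
Rounded to 2 dp = 0.05 ms

0.05


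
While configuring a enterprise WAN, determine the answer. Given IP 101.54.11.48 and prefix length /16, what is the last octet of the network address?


Given: IP = 101.54.11.48, prefix = /16
Subnet mask = 255.255.0.0
Last octet of IP: 48
Last octet of mask: 0
Network last octet = 48 AND 0 = 0

0


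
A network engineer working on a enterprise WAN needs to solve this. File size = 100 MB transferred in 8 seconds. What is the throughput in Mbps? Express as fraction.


Given: file = 100 MB, time = 8 s
File in Mb = 100 * 8 = 800 Mb
Throughput = 800 / 8 Mbps
Throughput = 100 Mbps

100


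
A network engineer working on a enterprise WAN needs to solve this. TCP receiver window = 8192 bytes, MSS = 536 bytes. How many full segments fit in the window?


Given: RWND = 8192 bytes, MSS = 536 bytes
Full segments = floor(RWND / MSS)
Full segments = floor(8192 / 536)
Full segments = floor(15.2836) = 15

15


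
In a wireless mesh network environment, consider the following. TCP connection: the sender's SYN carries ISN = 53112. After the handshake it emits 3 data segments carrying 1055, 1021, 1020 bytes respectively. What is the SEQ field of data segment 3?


The SYN occupies sequence number ISN = 53112, so the first data byte is ISN + 1 = 53113.
SEQ of data segment i = (ISN + 1) + sum of payload sizes of segments 1..i-1.
Segment 1: SEQ = 53113, payload = 1055 bytes
Segment 2: SEQ = 54168, payload = 1021 bytes
Segment 3: SEQ = 55189, payload = 1020 bytes
SEQ of segment 3 = 53113 + 1055 + 1021 = 55189

55189


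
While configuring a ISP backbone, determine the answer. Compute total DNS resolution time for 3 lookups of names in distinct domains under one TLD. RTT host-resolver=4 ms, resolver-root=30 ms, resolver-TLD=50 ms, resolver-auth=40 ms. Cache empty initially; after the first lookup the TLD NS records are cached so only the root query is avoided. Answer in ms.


Lookup 1 (cold cache): local + root + TLD + auth = 4 + 30 + 50 + 40 = 124 ms
Lookups 2..3 (TLD NS cached -> skip root; new domain -> still ask TLD and auth): local + TLD + auth = 4 + 50 + 40 = 94 ms each
Remaining 2 lookups: 2 * 94 = 188 ms
Total = 124 + 188 = 312 ms

312


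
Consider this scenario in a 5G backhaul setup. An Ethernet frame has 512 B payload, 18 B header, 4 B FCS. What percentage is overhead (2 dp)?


Given: payload = 512 B, header = 18 B, trailer = 4 B
Overhead bytes = header + trailer = 18 + 4 = 22
Total frame = payload + overhead = 512 + 22 = 534
Overhead % = 22 / 534 * 100 = 4.1199% -> 4.12% (2 dp)

4.12


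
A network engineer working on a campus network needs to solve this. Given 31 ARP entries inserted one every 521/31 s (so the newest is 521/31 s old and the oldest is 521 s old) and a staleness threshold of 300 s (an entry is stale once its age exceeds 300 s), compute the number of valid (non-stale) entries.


Ages are k * 521/31 s for k = 1..31 (spacing = 16.8065 s).
Entry k is valid iff k * 521/31 <= 300 iff k <= 31 * 300 / 521 = 17.8503
n_valid = floor(17.8503) = 17
(n_stale = 31 - 17 = 14)

17


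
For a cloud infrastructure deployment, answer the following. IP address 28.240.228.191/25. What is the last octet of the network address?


Given: IP = 28.240.228.191, prefix = /25
Subnet mask = 255.255.255.128
Last octet of IP: 191
Last octet of mask: 128
Network last octet = 191 AND 128 = 128

128


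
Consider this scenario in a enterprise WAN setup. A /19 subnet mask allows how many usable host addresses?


Given: subnet mask /19
Host bits = 32 - 19 = 13
Total addresses = 2^13 = 8192
Usable hosts = 8192 - 2 (network + broadcast) = 8190

8190


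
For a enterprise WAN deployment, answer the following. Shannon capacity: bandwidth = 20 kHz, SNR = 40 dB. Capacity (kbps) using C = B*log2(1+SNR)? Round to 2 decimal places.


Given: B = 20 kHz, SNR = 40 dB
SNR linear = 10^(40/10) = 10000
1 + SNR = 10001
log2(10001) = 13.2878566418
C = 20 * 1000 * 13.2878566418 = 265757.1328 bps
C = 265.757133 kbps -> 265.76 kbps (2 dp)

265.76


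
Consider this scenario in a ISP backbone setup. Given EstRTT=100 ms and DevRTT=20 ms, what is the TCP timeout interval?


Given: EstRTT = 100 ms, DevRTT = 20 ms
Timeout = EstRTT + 4 * DevRTT
4 * DevRTT = 4 * 20 = 80
Timeout = 100 + 80 = 180 ms

180


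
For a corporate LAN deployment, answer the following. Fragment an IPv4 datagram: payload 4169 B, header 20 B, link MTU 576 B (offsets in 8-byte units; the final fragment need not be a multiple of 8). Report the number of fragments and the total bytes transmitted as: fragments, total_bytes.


Max data per non-final fragment = floor((MTU - header)/8)*8 = floor((576 - 20)/8)*8 = floor(556/8)*8 = 552 B
Final fragment needs no 8-byte alignment: it can carry up to MTU - header = 556 B
Non-final fragments needed = ceil((payload - 556) / 552) = ceil(3613/552) = ceil(6.5453) = 7
Number of fragments = 7 + 1 = 8
Fragment sizes (data): 7 * 552 B + 305 B (last, 305 <= 556 OK)
Total bytes sent = payload + n_frags * header = 4169 + 8*20 = 4169 + 160 = 4329 B

8, 4329


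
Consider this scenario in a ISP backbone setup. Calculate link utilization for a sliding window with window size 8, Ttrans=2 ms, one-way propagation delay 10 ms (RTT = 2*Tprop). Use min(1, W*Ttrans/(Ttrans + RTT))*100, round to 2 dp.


Given: W = 8, Ttrans = 2 ms, RTT = 20 ms (= 2 * Tprop, Tprop = 10 ms)
Cycle time = Ttrans + RTT = 2 + 20 = 22 ms (first packet sent until its ACK returns)
W * Ttrans = 8 * 2 = 16 ms of sending per cycle
W * Ttrans / (Ttrans + RTT) = 16 / 22 = 0.727273
U = min(1, 0.727273) = 0.727273
U% = 72.73%

72.73


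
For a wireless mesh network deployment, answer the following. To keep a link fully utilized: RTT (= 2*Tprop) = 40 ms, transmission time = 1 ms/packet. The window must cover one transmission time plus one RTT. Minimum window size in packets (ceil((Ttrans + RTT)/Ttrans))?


Given: Ttrans = 1 ms, RTT = 40 ms (= 2 * Tprop, Tprop = 20 ms)
Time until first ACK returns = Ttrans + RTT = 1 + 40 = 41 ms
Need W * Ttrans >= Ttrans + RTT  ->  W >= (Ttrans + RTT) / Ttrans
(Ttrans + RTT) / Ttrans = 41 / 1 = 41
W_min = ceil(41) = 41

41


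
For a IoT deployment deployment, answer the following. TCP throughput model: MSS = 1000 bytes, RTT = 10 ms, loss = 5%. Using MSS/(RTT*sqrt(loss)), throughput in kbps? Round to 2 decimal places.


Given: MSS = 1000 bytes, RTT = 10 ms, loss = 5%
RTT in seconds = 10 / 1000 = 0.01
Loss rate = 5% = 0.05
sqrt(loss) = sqrt(0.05) = 0.223606797750
Throughput (bytes/s) = 1000 / (0.01 * 0.223606797750) = 447213.5955
Throughput (kbps) = 447213.5955 * 8 / 1000 = 3577.708764 -> 3577.71 kbps (2 dp)

3577.71


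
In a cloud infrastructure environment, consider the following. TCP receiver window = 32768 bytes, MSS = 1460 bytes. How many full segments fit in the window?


Given: RWND = 32768 bytes, MSS = 1460 bytes
Full segments = floor(RWND / MSS)
Full segments = floor(32768 / 1460)
Full segments = floor(22.4438) = 22

22


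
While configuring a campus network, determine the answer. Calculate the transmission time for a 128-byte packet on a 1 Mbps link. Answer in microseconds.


Given: packet = 128 bytes, bandwidth = 1 Mbps
Packet in bits = 128 * 8 = 1024 bits
Bandwidth = 1 * 10^6 = 1000000 bps
Time = 1024 / 1000000 seconds
Time in us = 1024 * 10^6 / 1000000 = 1024

1024


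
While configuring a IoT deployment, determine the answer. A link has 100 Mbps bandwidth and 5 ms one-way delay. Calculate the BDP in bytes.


Given: bandwidth = 100 Mbps, delay = 5 ms
BDP in bits = 100 * 10^6 * 5 / 1000
BDP in bits = 500000
BDP in bytes = 500000 / 8 = 62500

62500


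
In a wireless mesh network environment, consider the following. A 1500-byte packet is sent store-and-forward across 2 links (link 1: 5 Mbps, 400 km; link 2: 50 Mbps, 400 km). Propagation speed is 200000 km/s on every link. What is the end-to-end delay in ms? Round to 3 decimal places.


Packet = 1500 bytes = 12000 bits. Store-and-forward: sum (t_trans + t_prop) per link.
Link 1: t_trans = 12000/(5*10^6) s = 2.4000 ms; t_prop = 400/200000 s = 2.0000 ms; subtotal = 4.4000 ms
Link 2: t_trans = 12000/(50*10^6) s = 0.2400 ms; t_prop = 400/200000 s = 2.0000 ms; subtotal = 2.2400 ms
End-to-end = 4.4000 + 2.2400 = 6.6400 ms -> 6.640 ms (3 dp)

6.640


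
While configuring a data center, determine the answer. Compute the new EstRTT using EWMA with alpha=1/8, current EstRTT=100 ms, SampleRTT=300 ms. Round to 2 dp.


Given: EstRTT = 100 ms, SampleRTT = 300 ms, alpha = 1/8
New EstRTT = (1 - alpha) * EstRTT + alpha * SampleRTT
(7/8) * 100 = 87.5
(1/8) * 300 = 37.5
New EstRTT = 87.5 + 37.5 = 125 ms -> 125.00 ms (2 dp)

125.00


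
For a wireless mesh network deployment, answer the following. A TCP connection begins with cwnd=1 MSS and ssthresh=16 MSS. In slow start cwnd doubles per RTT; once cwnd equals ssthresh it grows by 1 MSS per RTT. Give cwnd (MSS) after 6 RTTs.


RTT 0: cwnd = 1 MSS (initial)
RTT 1: cwnd = 2 MSS (slow start, doubled)
RTT 2: cwnd = 4 MSS (slow start, doubled)
RTT 3: cwnd = 8 MSS (slow start, doubled)
RTT 4: cwnd = 16 MSS (slow start, doubled)
RTT 5: cwnd = 17 MSS (congestion avoidance, +1)
RTT 6: cwnd = 18 MSS (congestion avoidance, +1)

18


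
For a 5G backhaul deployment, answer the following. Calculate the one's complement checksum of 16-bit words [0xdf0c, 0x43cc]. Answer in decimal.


Given words: [0xdf0c, 0x43cc]
Step 1: Sum all words
Raw sum = 57100 + 17356 = 74456
Step 2: Fold carry: (8920 + 1) = 8921
One's complement = ~8921 & 0xFFFF = 56614

56614


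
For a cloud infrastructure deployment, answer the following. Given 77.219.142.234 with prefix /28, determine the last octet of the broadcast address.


Given: IP = 77.219.142.234, prefix = /28
Host bits = 32 - 28 = 4
Network last octet = 234 AND mask = 224
Host part size = 2^4 - 1 = 15
Broadcast last octet = 224 OR 15 = 239

239


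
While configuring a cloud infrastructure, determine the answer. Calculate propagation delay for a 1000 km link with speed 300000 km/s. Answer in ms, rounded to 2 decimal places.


Given: distance = 1000 km, speed = 300000 km/s
Delay = distance / speed = 1000 / 300000 seconds
Delay in ms = 1000 * 1000 / 300000
Delay = 3.3333 ms
Rounded to 2 dp = 3.33 ms

3.33


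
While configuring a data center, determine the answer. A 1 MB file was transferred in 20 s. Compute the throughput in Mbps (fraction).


Given: file = 1 MB, time = 20 s
File in Mb = 1 * 8 = 8 Mb
Throughput = 8 / 20 Mbps
Throughput = 2/5 Mbps

2/5


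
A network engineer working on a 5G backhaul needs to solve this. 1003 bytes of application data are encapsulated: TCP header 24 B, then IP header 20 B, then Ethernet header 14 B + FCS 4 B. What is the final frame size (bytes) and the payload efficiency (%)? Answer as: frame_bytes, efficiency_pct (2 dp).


TCP segment = 1003 + 24 = 1027 B
IP packet = 1027 + 20 = 1047 B
Ethernet frame = 1047 + 14 + 4 = 1065 B
Efficiency = app / frame = 1003 / 1065 = 0.941784 = 94.1784% -> 94.18% (2 dp)

1065, 94.18


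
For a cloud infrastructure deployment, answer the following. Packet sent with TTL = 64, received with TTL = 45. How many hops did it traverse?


Given: initial TTL = 64, received TTL = 45
Hops = initial TTL - received TTL
Hops = 64 - 45 = 19

19


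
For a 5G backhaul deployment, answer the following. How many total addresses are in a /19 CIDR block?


Given: CIDR prefix /19
Host bits = 32 - 19 = 13
Total addresses = 2^13 = 8192

8192


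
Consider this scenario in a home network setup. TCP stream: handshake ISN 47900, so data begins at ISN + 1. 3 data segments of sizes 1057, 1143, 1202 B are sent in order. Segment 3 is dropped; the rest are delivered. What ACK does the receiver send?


SYN uses sequence number 47900; first data byte = ISN + 1 = 47901.
Segment 1: SEQ = 47901, len = 1057 B, covers [47901, 48957]
Segment 2: SEQ = 48958, len = 1143 B, covers [48958, 50100]
Segment 3: SEQ = 50101, len = 1202 B, covers [50101, 51302] [LOST]
In-order data received: bytes [47901, 50100] (segments 1..2).
Segment 3 missing -> gap begins at byte 50101.
Cumulative ACK = next expected in-order byte = 47901 + 1057 + 1143 = 50101

50101


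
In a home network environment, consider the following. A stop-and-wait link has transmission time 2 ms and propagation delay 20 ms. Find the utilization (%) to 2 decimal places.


Given: Ttrans = 2 ms, Tprop = 20 ms
RTT = 2 * Tprop = 2 * 20 = 40 ms
U = Ttrans / (Ttrans + RTT)
U = 2 / (2 + 40)
U = 2 / 42 = 0.047619
U% = 4.76%

4.76
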